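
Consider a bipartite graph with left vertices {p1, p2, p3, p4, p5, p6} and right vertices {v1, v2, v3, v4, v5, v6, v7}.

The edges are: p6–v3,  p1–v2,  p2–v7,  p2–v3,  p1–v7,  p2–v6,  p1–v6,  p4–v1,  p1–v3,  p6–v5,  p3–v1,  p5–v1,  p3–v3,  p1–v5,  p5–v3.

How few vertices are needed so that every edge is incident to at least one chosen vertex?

{p1, p2, p6, v1, v3} is a vertex cover of size 5: every edge has an endpoint in this set.
No smaller cover exists because p1–v2, p2–v6, p3–v3, p4–v1, p6–v5 is a matching of size 5, and a cover must include an endpoint of each of these disjoint edges (König's theorem).

5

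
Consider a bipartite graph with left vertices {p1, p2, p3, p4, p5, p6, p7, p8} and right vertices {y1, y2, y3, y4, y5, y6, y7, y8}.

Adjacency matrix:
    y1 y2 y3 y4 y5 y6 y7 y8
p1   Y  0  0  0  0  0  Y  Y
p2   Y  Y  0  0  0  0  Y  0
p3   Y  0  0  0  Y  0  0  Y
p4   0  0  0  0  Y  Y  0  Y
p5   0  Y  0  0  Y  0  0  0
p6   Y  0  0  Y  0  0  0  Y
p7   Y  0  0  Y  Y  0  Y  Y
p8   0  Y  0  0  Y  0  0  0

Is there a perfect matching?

The set {p1, p2, p3, p5, p6, p7, p8} has only 6 neighbours ({y1, y2, y4, y5, y7, y8}), so by Hall's theorem at most 7 of the 8 left vertices can be matched.
Hence no matching covers every left vertex.

No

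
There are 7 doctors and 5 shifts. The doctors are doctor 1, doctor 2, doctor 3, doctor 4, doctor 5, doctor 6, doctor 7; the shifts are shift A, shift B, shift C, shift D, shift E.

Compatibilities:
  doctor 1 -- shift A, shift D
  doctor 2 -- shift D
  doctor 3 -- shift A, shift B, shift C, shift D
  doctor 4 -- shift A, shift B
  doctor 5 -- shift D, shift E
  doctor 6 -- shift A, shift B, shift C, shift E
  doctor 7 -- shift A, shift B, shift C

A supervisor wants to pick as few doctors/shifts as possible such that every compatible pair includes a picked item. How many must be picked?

{shift A, shift B, shift C, shift D, shift E} is a vertex cover of size 5: every edge has an endpoint in this set.
No smaller cover exists because doctor 1–shift A, doctor 2–shift D, doctor 3–shift C, doctor 4–shift B, doctor 5–shift E is a matching of size 5, and a cover must include an endpoint of each of these disjoint edges (König's theorem).

5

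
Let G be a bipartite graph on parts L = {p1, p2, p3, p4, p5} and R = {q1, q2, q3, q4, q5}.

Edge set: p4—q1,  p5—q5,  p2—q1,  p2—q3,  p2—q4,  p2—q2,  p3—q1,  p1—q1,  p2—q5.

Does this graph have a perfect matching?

The set {p1, p3, p4} has only 1 neighbour ({q1}), so by Hall's theorem at most 3 of the 5 left vertices can be matched.
Hence no matching covers every left vertex.

No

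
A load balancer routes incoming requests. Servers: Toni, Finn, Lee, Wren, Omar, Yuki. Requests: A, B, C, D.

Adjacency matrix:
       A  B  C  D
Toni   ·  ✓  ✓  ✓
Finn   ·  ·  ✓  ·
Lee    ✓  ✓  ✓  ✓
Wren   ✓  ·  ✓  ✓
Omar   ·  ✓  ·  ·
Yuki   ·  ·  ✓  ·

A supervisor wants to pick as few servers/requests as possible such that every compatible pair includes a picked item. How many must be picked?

4

A maximum matching has 4 edges (e.g. Toni–B, Finn–C, Lee–A, Wren–D).
By König's theorem the minimum vertex cover has the same size. One such cover is {A, B, C, D}.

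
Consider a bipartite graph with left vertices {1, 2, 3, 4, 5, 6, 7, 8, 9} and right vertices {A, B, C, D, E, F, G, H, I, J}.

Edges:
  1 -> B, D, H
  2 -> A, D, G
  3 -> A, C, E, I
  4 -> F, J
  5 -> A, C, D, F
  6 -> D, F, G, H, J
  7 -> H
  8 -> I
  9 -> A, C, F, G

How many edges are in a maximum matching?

One maximum matching: 1→B, 2→D, 3→E, 4→J, 5→C, 6→G, 7→H, 8→I, 9→F.
All 9 left vertices are matched, so no larger matching exists.

9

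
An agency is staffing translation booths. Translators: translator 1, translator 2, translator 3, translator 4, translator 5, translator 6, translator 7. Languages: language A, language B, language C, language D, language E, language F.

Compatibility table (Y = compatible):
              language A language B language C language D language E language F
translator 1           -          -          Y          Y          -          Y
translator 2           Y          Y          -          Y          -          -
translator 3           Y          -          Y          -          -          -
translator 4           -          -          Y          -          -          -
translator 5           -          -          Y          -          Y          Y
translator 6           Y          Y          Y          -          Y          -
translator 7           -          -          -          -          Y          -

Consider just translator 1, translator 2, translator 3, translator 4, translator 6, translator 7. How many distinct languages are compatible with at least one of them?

6

The union of neighbours of {translator 1, translator 2, translator 3, translator 4, translator 6, translator 7} is {language A, language B, language C, language D, language E, language F}, which has 6 elements.
Since |N(S)| = 6 ≥ |S| = 6, Hall's condition holds for this subset.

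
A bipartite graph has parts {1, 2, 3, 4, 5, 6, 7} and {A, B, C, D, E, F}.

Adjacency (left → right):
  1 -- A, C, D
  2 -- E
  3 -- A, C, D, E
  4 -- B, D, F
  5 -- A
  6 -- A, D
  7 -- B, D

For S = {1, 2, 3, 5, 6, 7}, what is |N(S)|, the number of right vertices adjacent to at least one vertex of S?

The union of neighbours of {1, 2, 3, 5, 6, 7} is {A, B, C, D, E}, which has 5 elements.
Since |N(S)| = 5 < |S| = 6, Hall's condition fails for this subset.

5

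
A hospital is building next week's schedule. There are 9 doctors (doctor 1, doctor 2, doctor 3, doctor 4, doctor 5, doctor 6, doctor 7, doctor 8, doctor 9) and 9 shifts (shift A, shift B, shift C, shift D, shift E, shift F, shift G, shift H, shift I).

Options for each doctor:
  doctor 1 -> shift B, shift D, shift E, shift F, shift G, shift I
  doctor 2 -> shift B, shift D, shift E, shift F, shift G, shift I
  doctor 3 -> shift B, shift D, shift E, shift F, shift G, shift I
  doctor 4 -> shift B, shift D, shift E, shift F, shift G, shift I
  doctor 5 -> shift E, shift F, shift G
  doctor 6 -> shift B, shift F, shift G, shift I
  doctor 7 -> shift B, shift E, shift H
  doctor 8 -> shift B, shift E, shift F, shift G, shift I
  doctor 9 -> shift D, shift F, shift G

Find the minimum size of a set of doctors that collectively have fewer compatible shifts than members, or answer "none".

7

Take S = {doctor 1, doctor 2, doctor 3, doctor 4, doctor 5, doctor 6, doctor 8}. Its neighbourhood is {shift B, shift D, shift E, shift F, shift G, shift I}, so |N(S)| = 6 < |S| = 7.
Every subset of size less than 7 has at least as many neighbours as members, so 7 is the minimum.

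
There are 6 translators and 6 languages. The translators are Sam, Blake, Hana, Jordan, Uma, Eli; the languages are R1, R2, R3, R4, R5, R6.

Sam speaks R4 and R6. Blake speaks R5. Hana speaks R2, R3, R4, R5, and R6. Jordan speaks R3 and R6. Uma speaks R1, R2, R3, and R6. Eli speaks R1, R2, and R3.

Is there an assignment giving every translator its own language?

One maximum matching: Sam-R4, Blake-R5, Hana-R2, Jordan-R6, Uma-R1, Eli-R3.
Every translator is matched, so this is a perfect matching.

Yes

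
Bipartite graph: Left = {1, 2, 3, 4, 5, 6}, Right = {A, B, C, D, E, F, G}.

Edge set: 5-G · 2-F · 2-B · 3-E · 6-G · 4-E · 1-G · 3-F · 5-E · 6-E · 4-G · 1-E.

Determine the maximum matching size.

A valid assignment of size 4: 1→G, 2→B, 3→F, 4→E.
The set {1, 4, 5, 6} has only 2 neighbours ({E, G}), so by Hall's theorem at most 4 of the 6 left vertices can be matched.

4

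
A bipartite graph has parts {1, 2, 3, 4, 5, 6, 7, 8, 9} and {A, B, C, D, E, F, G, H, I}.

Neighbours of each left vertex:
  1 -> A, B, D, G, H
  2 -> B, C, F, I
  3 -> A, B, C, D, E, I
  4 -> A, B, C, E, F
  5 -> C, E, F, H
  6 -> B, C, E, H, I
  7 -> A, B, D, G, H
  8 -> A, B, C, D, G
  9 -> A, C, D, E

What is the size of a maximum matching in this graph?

9

One maximum matching: 1→G, 2→I, 3→D, 4→F, 5→C, 6→H, 7→B, 8→A, 9→E.
This saturates every left vertex, so 9 is the maximum.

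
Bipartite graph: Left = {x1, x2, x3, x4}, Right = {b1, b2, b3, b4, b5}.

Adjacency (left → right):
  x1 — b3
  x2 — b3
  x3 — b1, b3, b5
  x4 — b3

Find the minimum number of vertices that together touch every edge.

2

The 2 edges x1–b3, x3–b5 form a matching, so any vertex cover needs at least 2 vertices (one per matched edge).
Conversely {x3, b3} meets every edge and has exactly 2 vertices, so 2 is optimal.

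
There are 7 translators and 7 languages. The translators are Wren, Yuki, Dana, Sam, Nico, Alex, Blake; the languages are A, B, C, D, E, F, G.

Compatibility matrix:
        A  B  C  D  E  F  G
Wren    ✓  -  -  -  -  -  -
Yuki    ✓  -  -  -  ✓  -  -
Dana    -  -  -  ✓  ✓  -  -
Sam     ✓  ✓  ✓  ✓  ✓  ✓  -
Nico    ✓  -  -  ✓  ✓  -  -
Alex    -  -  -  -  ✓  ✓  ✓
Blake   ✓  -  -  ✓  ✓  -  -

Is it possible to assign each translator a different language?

No

The set {Wren, Yuki, Dana, Nico, Blake} has only 3 neighbours ({A, D, E}), so by Hall's theorem at most 5 of the 7 translators can be matched.
Hence no matching covers every translator.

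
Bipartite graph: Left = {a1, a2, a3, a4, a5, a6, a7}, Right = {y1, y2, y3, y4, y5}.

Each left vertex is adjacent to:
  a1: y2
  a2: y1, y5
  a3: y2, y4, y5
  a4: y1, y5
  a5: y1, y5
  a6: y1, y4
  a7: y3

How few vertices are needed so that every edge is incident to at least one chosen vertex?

The 5 edges a1–y2, a2–y5, a3–y4, a4–y1, a7–y3 form a matching, so any vertex cover needs at least 5 vertices (one per matched edge).
Conversely {a7, y1, y2, y4, y5} meets every edge and has exactly 5 vertices, so 5 is optimal.

5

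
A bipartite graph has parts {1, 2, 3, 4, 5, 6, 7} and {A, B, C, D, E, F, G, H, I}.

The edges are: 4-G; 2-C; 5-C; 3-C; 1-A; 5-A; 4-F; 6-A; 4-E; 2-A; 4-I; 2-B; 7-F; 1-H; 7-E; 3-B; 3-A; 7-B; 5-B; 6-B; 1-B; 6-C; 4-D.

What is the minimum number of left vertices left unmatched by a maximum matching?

1

One maximum matching: 1-H, 2-A, 3-C, 4-G, 5-B, 7-E.
The set {2, 3, 5, 6} has only 3 neighbours ({A, B, C}), so by Hall's theorem at most 6 of the 7 left vertices can be matched.
That matches 6 of the 7, leaving 1 unmatched; no matching can do better.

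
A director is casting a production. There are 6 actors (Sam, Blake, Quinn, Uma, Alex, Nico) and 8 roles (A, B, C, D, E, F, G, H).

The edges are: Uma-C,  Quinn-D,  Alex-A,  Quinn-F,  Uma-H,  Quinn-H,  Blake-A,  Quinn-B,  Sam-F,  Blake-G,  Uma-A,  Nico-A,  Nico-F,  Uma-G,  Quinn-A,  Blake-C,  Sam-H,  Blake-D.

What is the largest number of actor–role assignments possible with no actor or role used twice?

6

A valid assignment of size 6: Sam–H, Blake–G, Quinn–B, Uma–C, Alex–A, Nico–F.
All 6 actors are matched, so no larger matching exists.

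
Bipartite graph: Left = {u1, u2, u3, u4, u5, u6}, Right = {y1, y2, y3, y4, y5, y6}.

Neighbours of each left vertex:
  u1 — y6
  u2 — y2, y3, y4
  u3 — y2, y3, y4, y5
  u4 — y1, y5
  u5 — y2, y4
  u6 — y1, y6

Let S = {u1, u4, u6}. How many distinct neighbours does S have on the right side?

3

The union of neighbours of {u1, u4, u6} is {y1, y5, y6}, which has 3 elements.
Since |N(S)| = 3 ≥ |S| = 3, Hall's condition holds for this subset.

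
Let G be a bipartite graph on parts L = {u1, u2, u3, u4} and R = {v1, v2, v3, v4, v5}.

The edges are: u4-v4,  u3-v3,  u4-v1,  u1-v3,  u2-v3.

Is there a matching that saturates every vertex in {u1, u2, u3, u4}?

No

The set {u1, u2, u3} has only 1 neighbour ({v3}), so by Hall's theorem at most 2 of the 4 left vertices can be matched.
Hence no matching covers every left vertex.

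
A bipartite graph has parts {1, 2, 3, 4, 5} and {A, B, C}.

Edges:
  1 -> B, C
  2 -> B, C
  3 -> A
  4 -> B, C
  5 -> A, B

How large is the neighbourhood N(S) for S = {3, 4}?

The union of neighbours of {3, 4} is {A, B, C}, which has 3 elements.
Since |N(S)| = 3 ≥ |S| = 2, Hall's condition holds for this subset.

3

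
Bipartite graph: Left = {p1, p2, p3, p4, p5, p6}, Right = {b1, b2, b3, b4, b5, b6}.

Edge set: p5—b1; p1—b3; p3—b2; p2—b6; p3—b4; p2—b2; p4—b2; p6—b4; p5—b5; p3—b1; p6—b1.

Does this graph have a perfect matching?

Yes

A valid assignment of size 6: p1-b3, p2-b6, p3-b1, p4-b2, p5-b5, p6-b4.
All 6 left vertices are covered.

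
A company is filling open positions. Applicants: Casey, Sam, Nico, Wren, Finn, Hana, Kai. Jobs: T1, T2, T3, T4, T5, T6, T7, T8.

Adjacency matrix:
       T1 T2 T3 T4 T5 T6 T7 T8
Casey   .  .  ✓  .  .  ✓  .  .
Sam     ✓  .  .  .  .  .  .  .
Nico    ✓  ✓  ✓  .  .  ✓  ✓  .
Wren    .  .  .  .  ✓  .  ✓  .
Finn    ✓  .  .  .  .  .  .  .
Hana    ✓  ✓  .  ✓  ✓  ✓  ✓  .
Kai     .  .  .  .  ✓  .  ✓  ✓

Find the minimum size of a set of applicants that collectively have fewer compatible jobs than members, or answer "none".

2

Take S = {Sam, Finn}. Its neighbourhood is {T1}, so |N(S)| = 1 < |S| = 2.
No single vertex violates Hall's condition since each has at least one neighbour, so 2 is the minimum.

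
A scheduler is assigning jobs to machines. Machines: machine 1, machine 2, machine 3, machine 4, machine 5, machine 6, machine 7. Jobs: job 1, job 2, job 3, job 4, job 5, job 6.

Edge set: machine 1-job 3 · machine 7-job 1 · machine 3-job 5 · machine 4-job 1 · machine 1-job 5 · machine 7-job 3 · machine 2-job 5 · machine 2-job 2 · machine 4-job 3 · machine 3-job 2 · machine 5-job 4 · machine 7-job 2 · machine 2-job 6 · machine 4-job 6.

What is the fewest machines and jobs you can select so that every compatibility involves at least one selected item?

6

{machine 1, machine 2, machine 3, machine 4, machine 5, machine 7} is a vertex cover of size 6: every edge has an endpoint in this set.
No smaller cover exists because machine 1–job 3, machine 2–job 6, machine 3–job 5, machine 4–job 1, machine 5–job 4, machine 7–job 2 is a matching of size 6, and a cover must include an endpoint of each of these disjoint edges (König's theorem).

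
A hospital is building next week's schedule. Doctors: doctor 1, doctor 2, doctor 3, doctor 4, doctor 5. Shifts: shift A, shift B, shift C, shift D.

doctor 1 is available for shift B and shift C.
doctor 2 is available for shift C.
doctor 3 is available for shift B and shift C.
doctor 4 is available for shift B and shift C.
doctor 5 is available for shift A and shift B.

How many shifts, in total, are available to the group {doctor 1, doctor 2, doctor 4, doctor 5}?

The union of neighbours of {doctor 1, doctor 2, doctor 4, doctor 5} is {shift A, shift B, shift C}, which has 3 elements.
Since |N(S)| = 3 < |S| = 4, Hall's condition fails for this subset.

3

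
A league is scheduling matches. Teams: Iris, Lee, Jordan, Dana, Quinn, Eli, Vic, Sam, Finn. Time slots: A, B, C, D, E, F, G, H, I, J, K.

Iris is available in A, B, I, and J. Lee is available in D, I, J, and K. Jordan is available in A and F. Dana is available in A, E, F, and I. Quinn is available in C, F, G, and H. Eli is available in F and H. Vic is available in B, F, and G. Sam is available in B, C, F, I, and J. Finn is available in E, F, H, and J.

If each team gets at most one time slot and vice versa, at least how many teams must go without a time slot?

For example, pair Iris–I, Lee–K, Jordan–A, Dana–E, Quinn–C, Eli–F, Vic–B, Sam–J, Finn–H.
All 9 teams are matched, so no larger matching exists.
That matches 9 of the 9, leaving 0 unmatched; no matching can do better.

0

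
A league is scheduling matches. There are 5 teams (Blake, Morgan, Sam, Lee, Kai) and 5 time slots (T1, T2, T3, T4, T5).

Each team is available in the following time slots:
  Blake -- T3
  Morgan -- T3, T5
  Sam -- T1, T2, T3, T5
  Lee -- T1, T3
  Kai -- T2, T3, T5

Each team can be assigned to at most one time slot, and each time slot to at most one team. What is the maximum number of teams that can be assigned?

For example, pair Blake→T3, Morgan→T5, Sam→T2, Lee→T1.
The set {Blake, Morgan, Sam, Lee, Kai} has only 4 neighbours ({T1, T2, T3, T5}), so by Hall's theorem at most 4 of the 5 teams can be matched.

4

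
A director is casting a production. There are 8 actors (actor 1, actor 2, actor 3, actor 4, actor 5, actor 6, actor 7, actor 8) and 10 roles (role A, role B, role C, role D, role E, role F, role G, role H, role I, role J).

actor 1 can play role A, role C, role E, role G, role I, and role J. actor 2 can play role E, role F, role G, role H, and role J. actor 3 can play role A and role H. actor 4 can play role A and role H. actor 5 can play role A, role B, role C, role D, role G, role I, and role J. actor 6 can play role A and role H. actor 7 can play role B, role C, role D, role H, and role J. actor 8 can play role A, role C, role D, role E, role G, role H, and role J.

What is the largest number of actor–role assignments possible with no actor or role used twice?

7

A valid assignment of size 7: actor 1→role C, actor 2→role F, actor 3→role A, actor 4→role H, actor 5→role B, actor 7→role J, actor 8→role G.
The set {actor 3, actor 4, actor 6} has only 2 neighbours ({role A, role H}), so by Hall's theorem at most 7 of the 8 actors can be matched.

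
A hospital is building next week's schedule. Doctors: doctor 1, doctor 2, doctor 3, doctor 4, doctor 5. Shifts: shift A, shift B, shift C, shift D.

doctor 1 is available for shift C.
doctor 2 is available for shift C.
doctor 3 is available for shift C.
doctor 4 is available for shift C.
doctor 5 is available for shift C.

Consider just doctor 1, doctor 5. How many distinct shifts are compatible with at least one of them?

1

The union of neighbours of {doctor 1, doctor 5} is {shift C}, which has 1 element.
Since |N(S)| = 1 < |S| = 2, Hall's condition fails for this subset.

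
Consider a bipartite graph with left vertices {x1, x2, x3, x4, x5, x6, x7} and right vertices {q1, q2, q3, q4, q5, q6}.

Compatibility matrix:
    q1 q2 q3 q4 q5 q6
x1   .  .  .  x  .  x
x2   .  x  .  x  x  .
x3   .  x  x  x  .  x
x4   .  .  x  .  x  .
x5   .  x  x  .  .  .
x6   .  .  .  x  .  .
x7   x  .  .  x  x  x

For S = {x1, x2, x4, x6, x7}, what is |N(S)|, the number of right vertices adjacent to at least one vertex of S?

6

The union of neighbours of {x1, x2, x4, x6, x7} is {q1, q2, q3, q4, q5, q6}, which has 6 elements.
Since |N(S)| = 6 ≥ |S| = 5, Hall's condition holds for this subset.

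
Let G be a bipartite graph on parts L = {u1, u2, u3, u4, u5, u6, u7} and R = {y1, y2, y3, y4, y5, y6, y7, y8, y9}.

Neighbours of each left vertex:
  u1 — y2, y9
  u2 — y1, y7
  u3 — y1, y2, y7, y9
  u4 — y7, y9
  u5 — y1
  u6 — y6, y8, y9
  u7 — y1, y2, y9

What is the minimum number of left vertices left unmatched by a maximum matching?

One maximum matching: u1→y9, u2→y1, u3→y2, u4→y7, u6→y8.
The set {u1, u2, u3, u4, u5, u7} has only 4 neighbours ({y1, y2, y7, y9}), so by Hall's theorem at most 5 of the 7 left vertices can be matched.
That matches 5 of the 7, leaving 2 unmatched; no matching can do better.

2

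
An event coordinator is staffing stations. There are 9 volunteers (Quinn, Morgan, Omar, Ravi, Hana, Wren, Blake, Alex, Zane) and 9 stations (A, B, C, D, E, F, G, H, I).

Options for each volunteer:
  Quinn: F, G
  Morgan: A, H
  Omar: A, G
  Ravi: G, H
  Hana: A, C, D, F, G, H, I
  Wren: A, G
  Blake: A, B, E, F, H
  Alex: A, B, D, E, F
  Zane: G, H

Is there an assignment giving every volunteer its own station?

No

The set {Morgan, Omar, Ravi, Wren, Zane} has only 3 neighbours ({A, G, H}), so by Hall's theorem at most 7 of the 9 volunteers can be matched.
Hence no matching covers every volunteer.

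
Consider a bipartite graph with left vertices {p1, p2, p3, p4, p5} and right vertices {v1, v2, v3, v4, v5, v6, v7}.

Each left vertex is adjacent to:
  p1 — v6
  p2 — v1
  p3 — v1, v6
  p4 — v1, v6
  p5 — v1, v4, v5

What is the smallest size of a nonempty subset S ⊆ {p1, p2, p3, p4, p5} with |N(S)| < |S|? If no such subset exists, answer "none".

3

Take S = {p1, p2, p3}. Its neighbourhood is {v1, v6}, so |N(S)| = 2 < |S| = 3.
Every subset of size less than 3 has at least as many neighbours as members, so 3 is the minimum.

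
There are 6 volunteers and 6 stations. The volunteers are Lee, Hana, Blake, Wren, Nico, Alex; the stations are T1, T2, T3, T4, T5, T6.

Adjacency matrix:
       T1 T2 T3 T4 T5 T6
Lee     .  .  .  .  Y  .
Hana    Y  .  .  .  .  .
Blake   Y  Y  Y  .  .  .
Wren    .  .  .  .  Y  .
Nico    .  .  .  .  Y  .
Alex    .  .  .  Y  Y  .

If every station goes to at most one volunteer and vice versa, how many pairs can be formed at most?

4

One maximum matching: Lee–T5, Hana–T1, Blake–T2, Alex–T4.
The set {Lee, Wren, Nico} has only 1 neighbour ({T5}), so by Hall's theorem at most 4 of the 6 volunteers can be matched.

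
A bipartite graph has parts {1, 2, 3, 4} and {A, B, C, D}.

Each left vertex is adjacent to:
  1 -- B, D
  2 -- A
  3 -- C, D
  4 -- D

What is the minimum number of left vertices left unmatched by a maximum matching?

0

One maximum matching: 1-B, 2-A, 3-C, 4-D.
This saturates every left vertex, so 4 is the maximum.
That matches 4 of the 4, leaving 0 unmatched; no matching can do better.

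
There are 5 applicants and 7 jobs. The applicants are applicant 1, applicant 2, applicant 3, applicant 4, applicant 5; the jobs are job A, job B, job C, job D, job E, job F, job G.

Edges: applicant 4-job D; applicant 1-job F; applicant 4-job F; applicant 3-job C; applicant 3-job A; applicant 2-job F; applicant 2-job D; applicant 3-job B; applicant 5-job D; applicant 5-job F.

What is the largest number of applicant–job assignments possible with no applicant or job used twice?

3

For example, pair applicant 1–job F, applicant 2–job D, applicant 3–job A.
The set {applicant 1, applicant 2, applicant 4, applicant 5} has only 2 neighbours ({job D, job F}), so by Hall's theorem at most 3 of the 5 applicants can be matched.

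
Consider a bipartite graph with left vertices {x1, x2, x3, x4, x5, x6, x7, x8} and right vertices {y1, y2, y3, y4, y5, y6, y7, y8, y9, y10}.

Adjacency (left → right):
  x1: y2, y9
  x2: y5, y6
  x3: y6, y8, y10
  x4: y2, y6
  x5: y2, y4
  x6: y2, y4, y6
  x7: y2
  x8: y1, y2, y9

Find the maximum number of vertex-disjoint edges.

7

One maximum matching: x1→y9, x2→y5, x3→y10, x4→y6, x5→y4, x6→y2, x8→y1.
The set {x4, x5, x6, x7} has only 3 neighbours ({y2, y4, y6}), so by Hall's theorem at most 7 of the 8 left vertices can be matched.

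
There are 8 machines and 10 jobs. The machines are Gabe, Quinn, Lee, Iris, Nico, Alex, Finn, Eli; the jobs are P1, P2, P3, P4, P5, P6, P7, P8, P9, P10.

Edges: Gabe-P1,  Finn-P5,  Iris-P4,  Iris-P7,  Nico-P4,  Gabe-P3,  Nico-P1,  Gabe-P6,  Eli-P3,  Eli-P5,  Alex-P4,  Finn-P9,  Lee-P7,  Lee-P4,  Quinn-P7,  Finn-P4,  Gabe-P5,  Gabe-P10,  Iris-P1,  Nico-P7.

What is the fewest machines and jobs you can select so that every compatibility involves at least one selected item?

A maximum matching has 6 edges (e.g. Gabe–P3, Quinn–P7, Lee–P4, Iris–P1, Finn–P9, Eli–P5).
By König's theorem the minimum vertex cover has the same size. One such cover is {Gabe, Finn, Eli, P1, P4, P7}.

6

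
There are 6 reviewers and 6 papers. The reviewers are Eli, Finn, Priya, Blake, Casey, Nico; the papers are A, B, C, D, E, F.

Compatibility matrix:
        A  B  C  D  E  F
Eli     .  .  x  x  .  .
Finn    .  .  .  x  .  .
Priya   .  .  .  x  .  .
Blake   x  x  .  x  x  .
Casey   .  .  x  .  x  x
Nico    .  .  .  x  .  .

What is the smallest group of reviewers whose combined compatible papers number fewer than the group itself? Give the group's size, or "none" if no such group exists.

Take S = {Finn, Priya}. Its neighbourhood is {D}, so |N(S)| = 1 < |S| = 2.
No single vertex violates Hall's condition since each has at least one neighbour, so 2 is the minimum.

2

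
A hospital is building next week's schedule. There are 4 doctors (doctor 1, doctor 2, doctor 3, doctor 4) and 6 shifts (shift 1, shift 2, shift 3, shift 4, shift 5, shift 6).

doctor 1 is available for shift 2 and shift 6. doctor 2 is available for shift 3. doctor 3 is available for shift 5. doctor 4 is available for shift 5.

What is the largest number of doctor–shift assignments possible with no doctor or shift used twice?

3

For example, pair doctor 1–shift 6, doctor 2–shift 3, doctor 3–shift 5.
The set {doctor 3, doctor 4} has only 1 neighbour ({shift 5}), so by Hall's theorem at most 3 of the 4 doctors can be matched.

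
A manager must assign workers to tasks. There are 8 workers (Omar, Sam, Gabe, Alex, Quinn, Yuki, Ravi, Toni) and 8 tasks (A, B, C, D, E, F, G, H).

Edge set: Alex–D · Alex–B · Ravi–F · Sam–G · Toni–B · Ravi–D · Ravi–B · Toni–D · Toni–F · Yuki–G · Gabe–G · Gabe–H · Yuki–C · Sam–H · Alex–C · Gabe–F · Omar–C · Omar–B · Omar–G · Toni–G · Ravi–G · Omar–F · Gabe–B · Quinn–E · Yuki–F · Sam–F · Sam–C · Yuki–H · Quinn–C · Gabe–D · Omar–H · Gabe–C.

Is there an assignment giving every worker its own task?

The set {Omar, Sam, Gabe, Alex, Yuki, Ravi, Toni} has only 6 neighbours ({B, C, D, F, G, H}), so by Hall's theorem at most 7 of the 8 workers can be matched.
Hence no matching covers every worker.

No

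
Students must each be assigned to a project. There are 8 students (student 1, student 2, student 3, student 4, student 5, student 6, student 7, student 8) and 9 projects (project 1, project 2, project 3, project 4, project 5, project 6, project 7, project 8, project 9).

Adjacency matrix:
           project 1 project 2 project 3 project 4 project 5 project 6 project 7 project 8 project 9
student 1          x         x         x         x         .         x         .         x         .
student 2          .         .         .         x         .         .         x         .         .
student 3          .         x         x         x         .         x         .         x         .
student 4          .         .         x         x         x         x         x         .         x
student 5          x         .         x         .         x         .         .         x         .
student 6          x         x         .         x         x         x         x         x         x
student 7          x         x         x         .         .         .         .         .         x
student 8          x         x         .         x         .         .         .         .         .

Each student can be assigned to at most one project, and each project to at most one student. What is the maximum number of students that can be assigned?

8

A valid assignment of size 8: student 1–project 6, student 2–project 7, student 3–project 2, student 4–project 3, student 5–project 8, student 6–project 9, student 7–project 1, student 8–project 4.
All 8 students are matched, so no larger matching exists.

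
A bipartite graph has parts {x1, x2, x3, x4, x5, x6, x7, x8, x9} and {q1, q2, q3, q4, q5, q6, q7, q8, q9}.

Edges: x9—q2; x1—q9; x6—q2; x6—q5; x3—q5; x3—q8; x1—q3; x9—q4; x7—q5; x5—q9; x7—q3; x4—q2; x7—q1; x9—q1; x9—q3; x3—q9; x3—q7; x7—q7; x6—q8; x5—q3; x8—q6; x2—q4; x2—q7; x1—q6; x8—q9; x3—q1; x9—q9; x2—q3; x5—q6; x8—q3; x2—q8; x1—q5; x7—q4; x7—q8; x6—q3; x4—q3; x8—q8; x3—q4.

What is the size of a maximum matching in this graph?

A valid assignment of size 9: x1–q5, x2–q7, x3–q4, x4–q3, x5–q6, x6–q2, x7–q1, x8–q8, x9–q9.
This saturates every left vertex, so 9 is the maximum.

9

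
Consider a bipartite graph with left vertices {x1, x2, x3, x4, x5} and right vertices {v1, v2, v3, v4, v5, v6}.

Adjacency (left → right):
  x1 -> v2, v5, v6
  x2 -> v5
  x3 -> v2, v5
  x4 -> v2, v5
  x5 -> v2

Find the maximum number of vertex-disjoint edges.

3

One maximum matching: x1–v6, x2–v5, x3–v2.
The set {x2, x3, x4, x5} has only 2 neighbours ({v2, v5}), so by Hall's theorem at most 3 of the 5 left vertices can be matched.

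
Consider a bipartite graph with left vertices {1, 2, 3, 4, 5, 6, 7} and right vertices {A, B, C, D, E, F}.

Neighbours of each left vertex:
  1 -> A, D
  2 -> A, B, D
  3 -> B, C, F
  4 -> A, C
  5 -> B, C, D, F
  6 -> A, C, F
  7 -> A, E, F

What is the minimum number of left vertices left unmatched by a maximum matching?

For example, pair 1-A, 2-D, 3-F, 4-C, 5-B, 7-E.
The set {1, 2, 3, 4, 5, 6} has only 5 neighbours ({A, B, C, D, F}), so by Hall's theorem at most 6 of the 7 left vertices can be matched.
That matches 6 of the 7, leaving 1 unmatched; no matching can do better.

1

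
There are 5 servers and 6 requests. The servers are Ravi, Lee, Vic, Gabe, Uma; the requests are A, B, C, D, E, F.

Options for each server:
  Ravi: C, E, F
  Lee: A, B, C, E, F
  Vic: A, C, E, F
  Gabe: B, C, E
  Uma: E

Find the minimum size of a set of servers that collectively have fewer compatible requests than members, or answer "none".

A matching saturating every server exists, for instance Ravi→F, Lee→A, Vic→C, Gabe→B, Uma→E.
By Hall's marriage theorem, this means |N(S)| ≥ |S| for every subset S, so no violating subset exists.

none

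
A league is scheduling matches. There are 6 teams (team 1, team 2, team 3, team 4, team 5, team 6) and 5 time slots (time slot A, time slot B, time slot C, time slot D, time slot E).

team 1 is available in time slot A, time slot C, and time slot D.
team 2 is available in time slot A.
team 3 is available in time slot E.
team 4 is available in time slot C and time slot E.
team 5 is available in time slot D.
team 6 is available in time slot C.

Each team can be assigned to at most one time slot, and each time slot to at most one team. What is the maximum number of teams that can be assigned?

One maximum matching: team 1-time slot D, team 2-time slot A, team 3-time slot E, team 4-time slot C.
The set {team 1, team 2, team 3, team 4, team 5, team 6} has only 4 neighbours ({time slot A, time slot C, time slot D, time slot E}), so by Hall's theorem at most 4 of the 6 teams can be matched.

4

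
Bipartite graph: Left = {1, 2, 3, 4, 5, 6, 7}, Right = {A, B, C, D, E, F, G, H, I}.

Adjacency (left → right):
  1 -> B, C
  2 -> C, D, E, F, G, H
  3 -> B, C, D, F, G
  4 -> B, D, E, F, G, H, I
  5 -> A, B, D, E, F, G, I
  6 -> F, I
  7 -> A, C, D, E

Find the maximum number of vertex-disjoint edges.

One maximum matching: 1→C, 2→H, 3→B, 4→G, 5→A, 6→F, 7→E.
All 7 left vertices are matched, so no larger matching exists.

7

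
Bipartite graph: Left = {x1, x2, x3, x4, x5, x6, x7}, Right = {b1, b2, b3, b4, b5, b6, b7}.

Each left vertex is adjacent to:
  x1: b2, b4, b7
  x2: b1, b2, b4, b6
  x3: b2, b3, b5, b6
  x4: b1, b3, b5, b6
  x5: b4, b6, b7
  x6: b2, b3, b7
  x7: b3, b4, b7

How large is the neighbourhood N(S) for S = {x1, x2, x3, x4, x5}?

7

The union of neighbours of {x1, x2, x3, x4, x5} is {b1, b2, b3, b4, b5, b6, b7}, which has 7 elements.
Since |N(S)| = 7 ≥ |S| = 5, Hall's condition holds for this subset.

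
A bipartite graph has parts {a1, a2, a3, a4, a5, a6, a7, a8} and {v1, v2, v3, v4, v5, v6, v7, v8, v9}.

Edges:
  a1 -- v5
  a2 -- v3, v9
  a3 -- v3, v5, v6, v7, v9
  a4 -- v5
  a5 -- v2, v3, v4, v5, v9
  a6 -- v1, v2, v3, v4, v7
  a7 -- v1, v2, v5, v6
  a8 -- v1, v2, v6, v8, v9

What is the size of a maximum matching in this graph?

One maximum matching: a1-v5, a2-v9, a3-v6, a5-v4, a6-v3, a7-v1, a8-v2.
The set {a1, a4} has only 1 neighbour ({v5}), so by Hall's theorem at most 7 of the 8 left vertices can be matched.

7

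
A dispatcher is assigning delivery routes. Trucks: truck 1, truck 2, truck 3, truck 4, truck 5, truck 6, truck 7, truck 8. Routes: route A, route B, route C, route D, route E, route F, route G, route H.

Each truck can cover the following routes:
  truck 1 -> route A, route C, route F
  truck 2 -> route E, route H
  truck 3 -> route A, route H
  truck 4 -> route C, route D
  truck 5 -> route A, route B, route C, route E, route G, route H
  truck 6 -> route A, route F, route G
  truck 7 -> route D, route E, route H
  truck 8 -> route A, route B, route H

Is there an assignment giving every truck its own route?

Yes

For example, pair truck 1–route C, truck 2–route H, truck 3–route A, truck 4–route D, truck 5–route G, truck 6–route F, truck 7–route E, truck 8–route B.
All 8 trucks are covered.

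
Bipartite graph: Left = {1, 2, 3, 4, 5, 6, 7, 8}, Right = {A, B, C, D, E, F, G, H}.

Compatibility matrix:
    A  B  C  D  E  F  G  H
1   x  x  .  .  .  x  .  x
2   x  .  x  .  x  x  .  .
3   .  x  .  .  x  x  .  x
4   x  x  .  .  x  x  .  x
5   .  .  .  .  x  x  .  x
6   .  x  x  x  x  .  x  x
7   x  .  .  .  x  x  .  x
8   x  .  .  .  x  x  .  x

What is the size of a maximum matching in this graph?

7

A valid assignment of size 7: 1→F, 2→C, 3→B, 4→A, 5→E, 6→G, 7→H.
The set {1, 3, 4, 5, 7, 8} has only 5 neighbours ({A, B, E, F, H}), so by Hall's theorem at most 7 of the 8 left vertices can be matched.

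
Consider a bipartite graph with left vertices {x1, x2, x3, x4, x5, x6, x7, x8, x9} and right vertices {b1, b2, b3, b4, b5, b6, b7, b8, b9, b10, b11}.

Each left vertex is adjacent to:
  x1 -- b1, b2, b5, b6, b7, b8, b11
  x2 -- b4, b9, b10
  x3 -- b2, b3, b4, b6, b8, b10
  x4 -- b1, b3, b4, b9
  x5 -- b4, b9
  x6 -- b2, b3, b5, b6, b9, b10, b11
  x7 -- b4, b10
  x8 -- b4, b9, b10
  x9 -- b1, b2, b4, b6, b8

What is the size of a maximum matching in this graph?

8

One maximum matching: x1→b7, x2→b10, x3→b8, x4→b3, x5→b9, x6→b5, x7→b4, x9→b1.
The set {x2, x5, x7, x8} has only 3 neighbours ({b10, b4, b9}), so by Hall's theorem at most 8 of the 9 left vertices can be matched.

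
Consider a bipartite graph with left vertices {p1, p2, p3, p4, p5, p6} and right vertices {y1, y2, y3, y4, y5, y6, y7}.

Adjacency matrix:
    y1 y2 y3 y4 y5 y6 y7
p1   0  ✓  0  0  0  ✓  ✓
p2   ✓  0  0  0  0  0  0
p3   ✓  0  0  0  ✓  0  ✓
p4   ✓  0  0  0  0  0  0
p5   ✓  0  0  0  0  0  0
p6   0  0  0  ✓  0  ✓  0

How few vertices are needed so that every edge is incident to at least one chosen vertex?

{p1, p3, p6, y1} is a vertex cover of size 4: every edge has an endpoint in this set.
No smaller cover exists because p1–y2, p2–y1, p3–y7, p6–y4 is a matching of size 4, and a cover must include an endpoint of each of these disjoint edges (König's theorem).

4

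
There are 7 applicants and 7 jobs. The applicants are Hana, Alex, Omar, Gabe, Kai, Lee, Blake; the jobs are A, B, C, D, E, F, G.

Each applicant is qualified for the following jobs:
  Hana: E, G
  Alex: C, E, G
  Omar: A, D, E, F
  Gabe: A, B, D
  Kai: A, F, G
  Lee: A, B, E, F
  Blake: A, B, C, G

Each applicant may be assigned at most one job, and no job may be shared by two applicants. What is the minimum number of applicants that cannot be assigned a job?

For example, pair Hana-G, Alex-C, Omar-D, Gabe-A, Kai-F, Lee-E, Blake-B.
This saturates every applicant, so 7 is the maximum.
That matches 7 of the 7, leaving 0 unmatched; no matching can do better.

0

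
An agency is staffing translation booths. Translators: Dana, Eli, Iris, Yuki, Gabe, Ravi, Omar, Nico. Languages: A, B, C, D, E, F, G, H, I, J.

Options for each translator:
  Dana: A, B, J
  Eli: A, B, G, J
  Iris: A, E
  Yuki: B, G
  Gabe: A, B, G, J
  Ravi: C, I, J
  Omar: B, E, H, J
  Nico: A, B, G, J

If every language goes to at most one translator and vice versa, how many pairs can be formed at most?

7

One maximum matching: Dana-A, Eli-J, Iris-E, Yuki-G, Gabe-B, Ravi-C, Omar-H.
The set {Dana, Eli, Yuki, Gabe, Nico} has only 4 neighbours ({A, B, G, J}), so by Hall's theorem at most 7 of the 8 translators can be matched.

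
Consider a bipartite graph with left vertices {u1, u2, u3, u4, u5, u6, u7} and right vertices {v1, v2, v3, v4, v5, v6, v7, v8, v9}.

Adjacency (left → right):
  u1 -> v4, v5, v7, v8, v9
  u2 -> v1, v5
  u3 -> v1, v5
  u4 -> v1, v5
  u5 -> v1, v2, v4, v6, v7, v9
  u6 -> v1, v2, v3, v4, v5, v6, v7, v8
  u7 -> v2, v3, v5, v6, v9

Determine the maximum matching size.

6

A valid assignment of size 6: u1–v9, u2–v5, u3–v1, u5–v2, u6–v8, u7–v3.
The set {u2, u3, u4} has only 2 neighbours ({v1, v5}), so by Hall's theorem at most 6 of the 7 left vertices can be matched.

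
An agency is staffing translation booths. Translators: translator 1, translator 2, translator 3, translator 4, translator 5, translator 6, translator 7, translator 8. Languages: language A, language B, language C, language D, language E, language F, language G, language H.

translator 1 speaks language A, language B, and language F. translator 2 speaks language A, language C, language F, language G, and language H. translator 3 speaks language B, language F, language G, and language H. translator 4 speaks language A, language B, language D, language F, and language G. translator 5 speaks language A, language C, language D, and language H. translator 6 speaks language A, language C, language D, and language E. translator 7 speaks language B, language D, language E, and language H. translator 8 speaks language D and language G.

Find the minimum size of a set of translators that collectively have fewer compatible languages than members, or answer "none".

A matching saturating every translator exists, for instance translator 1→language B, translator 2→language C, translator 3→language F, translator 4→language D, translator 5→language A, translator 6→language E, translator 7→language H, translator 8→language G.
By Hall's marriage theorem, this means |N(S)| ≥ |S| for every subset S, so no violating subset exists.

none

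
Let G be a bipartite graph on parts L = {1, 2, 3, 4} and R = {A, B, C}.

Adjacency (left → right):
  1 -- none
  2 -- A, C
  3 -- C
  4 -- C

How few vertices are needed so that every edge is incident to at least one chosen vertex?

2

{2, C} is a vertex cover of size 2: every edge has an endpoint in this set.
No smaller cover exists because 2–A, 3–C is a matching of size 2, and a cover must include an endpoint of each of these disjoint edges (König's theorem).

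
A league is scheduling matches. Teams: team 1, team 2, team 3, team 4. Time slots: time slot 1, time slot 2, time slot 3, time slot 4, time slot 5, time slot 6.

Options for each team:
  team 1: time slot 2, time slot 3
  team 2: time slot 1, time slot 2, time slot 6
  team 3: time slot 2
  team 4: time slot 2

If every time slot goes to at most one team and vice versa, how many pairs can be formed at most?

A valid assignment of size 3: team 1-time slot 3, team 2-time slot 6, team 3-time slot 2.
The set {team 3, team 4} has only 1 neighbour ({time slot 2}), so by Hall's theorem at most 3 of the 4 teams can be matched.

3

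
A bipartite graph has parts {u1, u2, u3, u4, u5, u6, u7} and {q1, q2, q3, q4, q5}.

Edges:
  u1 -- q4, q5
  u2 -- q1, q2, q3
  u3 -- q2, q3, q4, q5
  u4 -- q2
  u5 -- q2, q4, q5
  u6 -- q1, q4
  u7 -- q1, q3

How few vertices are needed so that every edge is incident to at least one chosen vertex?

5

{q1, q2, q3, q4, q5} is a vertex cover of size 5: every edge has an endpoint in this set.
No smaller cover exists because u1–q4, u2–q1, u3–q3, u4–q2, u5–q5 is a matching of size 5, and a cover must include an endpoint of each of these disjoint edges (König's theorem).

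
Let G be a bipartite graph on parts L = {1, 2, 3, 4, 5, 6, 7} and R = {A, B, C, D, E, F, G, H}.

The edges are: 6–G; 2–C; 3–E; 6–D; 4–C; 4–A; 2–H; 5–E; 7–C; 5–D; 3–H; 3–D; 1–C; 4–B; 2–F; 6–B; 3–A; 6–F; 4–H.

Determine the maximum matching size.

One maximum matching: 1–C, 2–F, 3–D, 4–H, 5–E, 6–B.
The set {1, 7} has only 1 neighbour ({C}), so by Hall's theorem at most 6 of the 7 left vertices can be matched.

6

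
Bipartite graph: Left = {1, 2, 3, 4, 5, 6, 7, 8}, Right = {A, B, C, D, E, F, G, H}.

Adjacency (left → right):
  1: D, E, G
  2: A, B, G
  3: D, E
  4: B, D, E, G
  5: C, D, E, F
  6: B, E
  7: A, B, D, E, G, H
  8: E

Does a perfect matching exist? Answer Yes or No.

No

The set {1, 3, 4, 6, 8} has only 4 neighbours ({B, D, E, G}), so by Hall's theorem at most 7 of the 8 left vertices can be matched.
Hence no matching covers every left vertex.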